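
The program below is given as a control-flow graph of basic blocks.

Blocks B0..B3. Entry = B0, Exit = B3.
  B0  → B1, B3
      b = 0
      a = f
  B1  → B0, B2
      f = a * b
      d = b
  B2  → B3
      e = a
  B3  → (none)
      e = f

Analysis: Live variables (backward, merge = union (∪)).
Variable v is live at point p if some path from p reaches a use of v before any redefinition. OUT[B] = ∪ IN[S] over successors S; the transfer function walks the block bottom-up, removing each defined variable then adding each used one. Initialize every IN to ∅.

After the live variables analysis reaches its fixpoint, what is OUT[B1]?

Answer: {a, f}

Working:
Converged values:
  B0:   IN={f}   OUT={a, b, f}
  B1:   IN={a, b}   OUT={a, f}
  B2:   IN={a, f}   OUT={f}
  B3:   IN={f}   OUT={}

Merge at B1: OUT[B1] = IN[B0] ⊔ IN[B2] = {a, f}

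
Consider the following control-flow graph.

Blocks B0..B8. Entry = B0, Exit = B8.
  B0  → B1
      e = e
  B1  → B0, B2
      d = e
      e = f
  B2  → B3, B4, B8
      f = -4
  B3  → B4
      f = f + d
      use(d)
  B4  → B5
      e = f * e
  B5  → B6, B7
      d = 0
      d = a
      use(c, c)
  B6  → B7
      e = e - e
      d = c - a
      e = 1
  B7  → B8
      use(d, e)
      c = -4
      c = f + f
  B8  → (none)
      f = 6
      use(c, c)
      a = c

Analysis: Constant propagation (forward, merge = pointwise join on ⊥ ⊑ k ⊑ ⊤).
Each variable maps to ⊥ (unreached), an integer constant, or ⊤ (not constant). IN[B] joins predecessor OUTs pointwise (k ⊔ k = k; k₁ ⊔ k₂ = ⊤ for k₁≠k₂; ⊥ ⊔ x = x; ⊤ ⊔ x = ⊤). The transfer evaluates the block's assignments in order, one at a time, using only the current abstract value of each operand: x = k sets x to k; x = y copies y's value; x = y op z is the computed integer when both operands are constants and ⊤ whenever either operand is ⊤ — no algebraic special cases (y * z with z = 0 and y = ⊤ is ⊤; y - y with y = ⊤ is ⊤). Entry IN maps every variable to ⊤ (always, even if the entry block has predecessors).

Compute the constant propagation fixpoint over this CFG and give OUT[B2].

Converged values:
  B0:   IN=(all ⊤)   OUT=(all ⊤)
  B1:   IN=(all ⊤)   OUT=(all ⊤)
  B2:   IN=(all ⊤)   OUT={f:-4; rest ⊤}
  B3:   IN={f:-4; rest ⊤}   OUT=(all ⊤)
  B4:   IN=(all ⊤)   OUT=(all ⊤)
  B5:   IN=(all ⊤)   OUT=(all ⊤)
  B6:   IN=(all ⊤)   OUT={e:1; rest ⊤}
  B7:   IN=(all ⊤)   OUT=(all ⊤)
  B8:   IN=(all ⊤)   OUT={f:6; rest ⊤}

Merge at B2: IN[B2] = OUT[B1] = {a: ⊤, b: ⊤, c: ⊤, d: ⊤, e: ⊤, f: ⊤}
Applying B2's transfer function to that IN value gives OUT[B2] (row B2 above).

Answer: {a: ⊤, b: ⊤, c: ⊤, d: ⊤, e: ⊤, f: -4}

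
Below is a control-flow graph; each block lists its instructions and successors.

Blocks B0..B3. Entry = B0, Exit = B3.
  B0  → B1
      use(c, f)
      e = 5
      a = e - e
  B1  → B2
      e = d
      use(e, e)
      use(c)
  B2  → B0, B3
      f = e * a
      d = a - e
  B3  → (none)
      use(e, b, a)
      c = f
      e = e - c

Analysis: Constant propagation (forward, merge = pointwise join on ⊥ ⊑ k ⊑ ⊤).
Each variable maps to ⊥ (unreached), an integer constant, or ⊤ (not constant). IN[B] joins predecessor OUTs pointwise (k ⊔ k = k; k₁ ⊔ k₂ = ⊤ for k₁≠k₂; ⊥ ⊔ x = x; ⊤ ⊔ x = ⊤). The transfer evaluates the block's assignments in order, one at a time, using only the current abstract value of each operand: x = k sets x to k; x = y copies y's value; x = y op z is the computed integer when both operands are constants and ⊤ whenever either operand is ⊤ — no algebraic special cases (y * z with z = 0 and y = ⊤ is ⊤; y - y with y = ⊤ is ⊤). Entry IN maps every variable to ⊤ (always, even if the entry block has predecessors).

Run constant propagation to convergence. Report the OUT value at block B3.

Answer: {a: 0, b: ⊤, c: ⊤, d: ⊤, e: ⊤, f: ⊤}

Working:
Per-block solution:
  B0: | IN=(all ⊤) | OUT={a:0, e:5; rest ⊤}
  B1: | IN={a:0, e:5; rest ⊤} | OUT={a:0; rest ⊤}
  B2: | IN={a:0; rest ⊤} | OUT={a:0; rest ⊤}
  B3: | IN={a:0; rest ⊤} | OUT={a:0; rest ⊤}

Merge at B3: IN[B3] = OUT[B2] = {a: 0, b: ⊤, c: ⊤, d: ⊤, e: ⊤, f: ⊤}
Applying B3's transfer function to that IN value gives OUT[B3] (row B3 above).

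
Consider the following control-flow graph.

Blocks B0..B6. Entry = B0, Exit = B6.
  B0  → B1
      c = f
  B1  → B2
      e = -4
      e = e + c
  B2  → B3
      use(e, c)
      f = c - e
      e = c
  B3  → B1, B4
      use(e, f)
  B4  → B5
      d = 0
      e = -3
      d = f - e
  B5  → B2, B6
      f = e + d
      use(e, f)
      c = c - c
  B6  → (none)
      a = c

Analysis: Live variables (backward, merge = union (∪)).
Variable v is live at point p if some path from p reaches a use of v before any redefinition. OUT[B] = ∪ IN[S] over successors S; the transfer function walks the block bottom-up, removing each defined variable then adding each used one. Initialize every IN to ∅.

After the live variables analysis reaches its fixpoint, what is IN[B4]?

Per-block solution:
  B0: | IN={f} | OUT={c}
  B1: | IN={c} | OUT={c, e}
  B2: | IN={c, e} | OUT={c, e, f}
  B3: | IN={c, e, f} | OUT={c, f}
  B4: | IN={c, f} | OUT={c, d, e}
  B5: | IN={c, d, e} | OUT={c, e}
  B6: | IN={c} | OUT={}

Merge at B4: OUT[B4] = IN[B5] = {c, d, e}
Applying B4's transfer function to that OUT value gives IN[B4] (row B4 above).

Answer: {c, f}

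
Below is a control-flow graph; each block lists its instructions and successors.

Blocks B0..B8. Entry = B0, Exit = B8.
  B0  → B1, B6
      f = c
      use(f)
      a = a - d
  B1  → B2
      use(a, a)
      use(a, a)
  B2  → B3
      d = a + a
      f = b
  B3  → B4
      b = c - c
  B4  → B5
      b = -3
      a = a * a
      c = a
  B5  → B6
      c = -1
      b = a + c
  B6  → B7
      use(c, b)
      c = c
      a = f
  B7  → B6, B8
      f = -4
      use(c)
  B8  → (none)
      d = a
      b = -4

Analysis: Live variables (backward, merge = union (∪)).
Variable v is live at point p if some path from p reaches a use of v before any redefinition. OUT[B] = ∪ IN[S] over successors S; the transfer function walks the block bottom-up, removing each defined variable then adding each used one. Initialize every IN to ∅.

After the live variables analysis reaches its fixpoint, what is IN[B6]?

Answer: {b, c, f}

Working:
Per-block solution:
  B0:  IN={a, b, c, d}  OUT={a, b, c, f}
  B1:  IN={a, b, c}  OUT={a, b, c}
  B2:  IN={a, b, c}  OUT={a, c, f}
  B3:  IN={a, c, f}  OUT={a, f}
  B4:  IN={a, f}  OUT={a, f}
  B5:  IN={a, f}  OUT={b, c, f}
  B6:  IN={b, c, f}  OUT={a, b, c}
  B7:  IN={a, b, c}  OUT={a, b, c, f}
  B8:  IN={a}  OUT={}

Merge at B6: OUT[B6] = IN[B7] = {a, b, c}
Applying B6's transfer function to that OUT value gives IN[B6] (row B6 above).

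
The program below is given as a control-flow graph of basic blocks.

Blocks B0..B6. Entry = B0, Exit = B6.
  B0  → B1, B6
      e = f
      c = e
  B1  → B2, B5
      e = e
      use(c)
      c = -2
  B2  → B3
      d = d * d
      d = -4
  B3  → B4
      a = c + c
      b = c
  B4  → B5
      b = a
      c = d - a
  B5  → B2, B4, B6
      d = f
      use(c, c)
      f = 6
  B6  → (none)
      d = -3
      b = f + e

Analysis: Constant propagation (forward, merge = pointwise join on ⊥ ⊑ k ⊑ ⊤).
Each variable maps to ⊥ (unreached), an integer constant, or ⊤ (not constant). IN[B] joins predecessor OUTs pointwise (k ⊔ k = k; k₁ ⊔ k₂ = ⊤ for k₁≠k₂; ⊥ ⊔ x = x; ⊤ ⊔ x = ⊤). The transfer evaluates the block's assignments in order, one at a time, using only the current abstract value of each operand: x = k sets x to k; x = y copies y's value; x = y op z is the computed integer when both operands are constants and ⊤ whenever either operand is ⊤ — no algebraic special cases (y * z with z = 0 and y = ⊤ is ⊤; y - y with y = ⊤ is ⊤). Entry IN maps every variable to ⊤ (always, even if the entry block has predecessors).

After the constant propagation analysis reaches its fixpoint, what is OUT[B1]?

Answer: {a: ⊤, b: ⊤, c: -2, d: ⊤, e: ⊤, f: ⊤}

Trace:
Converged values:
  B0:   IN=(all ⊤)   OUT=(all ⊤)
  B1:   IN=(all ⊤)   OUT={c:-2; rest ⊤}
  B2:   IN=(all ⊤)   OUT={d:-4; rest ⊤}
  B3:   IN={d:-4; rest ⊤}   OUT={d:-4; rest ⊤}
  B4:   IN=(all ⊤)   OUT=(all ⊤)
  B5:   IN=(all ⊤)   OUT={f:6; rest ⊤}
  B6:   IN=(all ⊤)   OUT={d:-3; rest ⊤}

Merge at B1: IN[B1] = OUT[B0] = {a: ⊤, b: ⊤, c: ⊤, d: ⊤, e: ⊤, f: ⊤}
Applying B1's transfer function to that IN value gives OUT[B1] (row B1 above).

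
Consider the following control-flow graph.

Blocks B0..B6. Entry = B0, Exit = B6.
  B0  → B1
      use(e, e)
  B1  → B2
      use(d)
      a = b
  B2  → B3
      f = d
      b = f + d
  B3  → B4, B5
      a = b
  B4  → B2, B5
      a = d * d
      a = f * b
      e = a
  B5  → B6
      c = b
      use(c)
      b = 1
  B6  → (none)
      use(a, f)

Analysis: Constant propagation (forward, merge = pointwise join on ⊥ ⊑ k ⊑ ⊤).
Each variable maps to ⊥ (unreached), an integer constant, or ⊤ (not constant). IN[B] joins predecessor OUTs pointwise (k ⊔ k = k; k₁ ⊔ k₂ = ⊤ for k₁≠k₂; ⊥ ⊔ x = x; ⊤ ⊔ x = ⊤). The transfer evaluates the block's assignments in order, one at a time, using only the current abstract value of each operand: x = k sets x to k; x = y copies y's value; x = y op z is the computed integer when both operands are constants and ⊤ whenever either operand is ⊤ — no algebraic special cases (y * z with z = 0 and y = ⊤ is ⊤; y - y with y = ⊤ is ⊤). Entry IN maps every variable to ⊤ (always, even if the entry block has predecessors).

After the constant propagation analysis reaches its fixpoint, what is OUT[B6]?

Converged values:
  B0:  IN=(all ⊤)  OUT=(all ⊤)
  B1:  IN=(all ⊤)  OUT=(all ⊤)
  B2:  IN=(all ⊤)  OUT=(all ⊤)
  B3:  IN=(all ⊤)  OUT=(all ⊤)
  B4:  IN=(all ⊤)  OUT=(all ⊤)
  B5:  IN=(all ⊤)  OUT={b:1; rest ⊤}
  B6:  IN={b:1; rest ⊤}  OUT={b:1; rest ⊤}

Merge at B6: IN[B6] = OUT[B5] = {a: ⊤, b: 1, c: ⊤, d: ⊤, e: ⊤, f: ⊤}
Applying B6's transfer function to that IN value gives OUT[B6] (row B6 above).

Answer: {a: ⊤, b: 1, c: ⊤, d: ⊤, e: ⊤, f: ⊤}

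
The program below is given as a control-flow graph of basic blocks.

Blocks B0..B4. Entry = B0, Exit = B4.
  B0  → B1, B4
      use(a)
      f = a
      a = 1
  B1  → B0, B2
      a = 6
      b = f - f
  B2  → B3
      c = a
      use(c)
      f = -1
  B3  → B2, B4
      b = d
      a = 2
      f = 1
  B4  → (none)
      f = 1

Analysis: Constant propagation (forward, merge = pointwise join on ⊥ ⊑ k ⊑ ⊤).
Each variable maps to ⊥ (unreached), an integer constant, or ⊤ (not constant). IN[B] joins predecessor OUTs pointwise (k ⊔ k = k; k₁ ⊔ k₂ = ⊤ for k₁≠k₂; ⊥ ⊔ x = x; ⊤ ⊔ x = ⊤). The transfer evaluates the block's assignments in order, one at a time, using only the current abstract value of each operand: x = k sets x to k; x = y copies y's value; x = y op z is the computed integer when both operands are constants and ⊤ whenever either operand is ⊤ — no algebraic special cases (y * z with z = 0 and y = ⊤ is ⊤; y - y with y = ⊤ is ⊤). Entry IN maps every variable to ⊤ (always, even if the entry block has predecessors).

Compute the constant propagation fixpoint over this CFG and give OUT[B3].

Answer: {a: 2, b: ⊤, c: ⊤, d: ⊤, e: ⊤, f: 1}

Working:
Converged values:
  B0:   IN=(all ⊤)   OUT={a:1; rest ⊤}
  B1:   IN={a:1; rest ⊤}   OUT={a:6; rest ⊤}
  B2:   IN=(all ⊤)   OUT={f:-1; rest ⊤}
  B3:   IN={f:-1; rest ⊤}   OUT={a:2, f:1; rest ⊤}
  B4:   IN=(all ⊤)   OUT={f:1; rest ⊤}

Merge at B3: IN[B3] = OUT[B2] = {a: ⊤, b: ⊤, c: ⊤, d: ⊤, e: ⊤, f: -1}
Applying B3's transfer function to that IN value gives OUT[B3] (row B3 above).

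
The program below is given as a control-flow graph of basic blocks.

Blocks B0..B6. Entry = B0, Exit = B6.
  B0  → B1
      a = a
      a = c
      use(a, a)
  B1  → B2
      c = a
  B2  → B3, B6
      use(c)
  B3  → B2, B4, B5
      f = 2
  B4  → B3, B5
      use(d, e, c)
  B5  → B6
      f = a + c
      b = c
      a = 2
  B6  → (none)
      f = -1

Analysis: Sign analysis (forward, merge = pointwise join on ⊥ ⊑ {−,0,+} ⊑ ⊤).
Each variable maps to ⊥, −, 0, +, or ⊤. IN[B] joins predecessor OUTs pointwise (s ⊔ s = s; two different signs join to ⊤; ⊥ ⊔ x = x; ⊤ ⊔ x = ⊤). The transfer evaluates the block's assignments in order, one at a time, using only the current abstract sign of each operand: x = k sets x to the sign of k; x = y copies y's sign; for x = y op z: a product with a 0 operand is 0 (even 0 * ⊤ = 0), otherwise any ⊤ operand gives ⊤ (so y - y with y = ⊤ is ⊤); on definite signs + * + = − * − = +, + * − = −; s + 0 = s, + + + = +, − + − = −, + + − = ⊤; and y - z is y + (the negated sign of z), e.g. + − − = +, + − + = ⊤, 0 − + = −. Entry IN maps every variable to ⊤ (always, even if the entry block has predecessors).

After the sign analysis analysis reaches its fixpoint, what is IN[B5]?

Answer: {a: ⊤, b: ⊤, c: ⊤, d: ⊤, e: ⊤, f: +}

Working:
Converged values:
  B0: | IN=(all ⊤) | OUT=(all ⊤)
  B1: | IN=(all ⊤) | OUT=(all ⊤)
  B2: | IN=(all ⊤) | OUT=(all ⊤)
  B3: | IN=(all ⊤) | OUT={f:+; rest ⊤}
  B4: | IN={f:+; rest ⊤} | OUT={f:+; rest ⊤}
  B5: | IN={f:+; rest ⊤} | OUT={a:+; rest ⊤}
  B6: | IN=(all ⊤) | OUT={f:-; rest ⊤}

Merge at B5: IN[B5] = OUT[B3] ⊔ OUT[B4] = {a: ⊤, b: ⊤, c: ⊤, d: ⊤, e: ⊤, f: +}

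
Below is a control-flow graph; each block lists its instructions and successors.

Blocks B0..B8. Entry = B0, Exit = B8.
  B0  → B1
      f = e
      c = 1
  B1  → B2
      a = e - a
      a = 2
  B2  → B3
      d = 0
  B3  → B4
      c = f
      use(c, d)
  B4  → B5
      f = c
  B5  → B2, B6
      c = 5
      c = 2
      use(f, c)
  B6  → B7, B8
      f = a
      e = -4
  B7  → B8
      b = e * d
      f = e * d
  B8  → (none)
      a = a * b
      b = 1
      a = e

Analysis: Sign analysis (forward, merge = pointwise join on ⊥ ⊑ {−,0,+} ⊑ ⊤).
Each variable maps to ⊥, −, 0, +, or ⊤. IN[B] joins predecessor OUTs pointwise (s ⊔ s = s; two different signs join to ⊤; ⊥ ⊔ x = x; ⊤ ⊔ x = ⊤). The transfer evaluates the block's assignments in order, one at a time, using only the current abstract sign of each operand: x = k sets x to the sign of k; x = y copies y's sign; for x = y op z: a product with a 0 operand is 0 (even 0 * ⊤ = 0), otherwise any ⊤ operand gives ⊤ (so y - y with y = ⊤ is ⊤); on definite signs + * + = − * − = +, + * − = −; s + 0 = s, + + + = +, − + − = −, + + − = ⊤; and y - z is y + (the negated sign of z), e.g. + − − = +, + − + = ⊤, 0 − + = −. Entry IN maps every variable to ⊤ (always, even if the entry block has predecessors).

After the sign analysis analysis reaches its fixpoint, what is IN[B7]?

Per-block solution:
  B0:  IN=(all ⊤)  OUT={c:+; rest ⊤}
  B1:  IN={c:+; rest ⊤}  OUT={a:+, c:+; rest ⊤}
  B2:  IN={a:+, c:+; rest ⊤}  OUT={a:+, c:+, d:0; rest ⊤}
  B3:  IN={a:+, c:+, d:0; rest ⊤}  OUT={a:+, d:0; rest ⊤}
  B4:  IN={a:+, d:0; rest ⊤}  OUT={a:+, d:0; rest ⊤}
  B5:  IN={a:+, d:0; rest ⊤}  OUT={a:+, c:+, d:0; rest ⊤}
  B6:  IN={a:+, c:+, d:0; rest ⊤}  OUT={a:+, c:+, d:0, e:-, f:+; rest ⊤}
  B7:  IN={a:+, c:+, d:0, e:-, f:+; rest ⊤}  OUT={a:+, b:0, c:+, d:0, e:-, f:0; rest ⊤}
  B8:  IN={a:+, c:+, d:0, e:-; rest ⊤}  OUT={a:-, b:+, c:+, d:0, e:-; rest ⊤}

Merge at B7: IN[B7] = OUT[B6] = {a: +, b: ⊤, c: +, d: 0, e: -, f: +}

Answer: {a: +, b: ⊤, c: +, d: 0, e: -, f: +}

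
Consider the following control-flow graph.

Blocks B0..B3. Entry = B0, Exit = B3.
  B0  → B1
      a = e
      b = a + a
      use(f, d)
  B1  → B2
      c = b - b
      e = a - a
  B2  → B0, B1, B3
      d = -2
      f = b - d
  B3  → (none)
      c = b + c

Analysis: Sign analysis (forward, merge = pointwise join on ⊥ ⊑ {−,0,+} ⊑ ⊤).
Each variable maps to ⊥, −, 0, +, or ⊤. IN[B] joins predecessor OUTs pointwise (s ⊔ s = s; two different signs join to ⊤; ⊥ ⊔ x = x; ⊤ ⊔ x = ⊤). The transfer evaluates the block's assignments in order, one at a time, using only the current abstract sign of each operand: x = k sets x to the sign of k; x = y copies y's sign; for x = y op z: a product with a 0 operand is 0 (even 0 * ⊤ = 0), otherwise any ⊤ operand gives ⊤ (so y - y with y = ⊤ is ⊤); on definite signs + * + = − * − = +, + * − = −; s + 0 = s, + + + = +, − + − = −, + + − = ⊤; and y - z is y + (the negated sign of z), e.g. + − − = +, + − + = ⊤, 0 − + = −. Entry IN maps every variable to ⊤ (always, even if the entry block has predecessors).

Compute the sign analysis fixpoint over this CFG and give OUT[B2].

Converged values:
  B0: | IN=(all ⊤) | OUT=(all ⊤)
  B1: | IN=(all ⊤) | OUT=(all ⊤)
  B2: | IN=(all ⊤) | OUT={d:-; rest ⊤}
  B3: | IN={d:-; rest ⊤} | OUT={d:-; rest ⊤}

Merge at B2: IN[B2] = OUT[B1] = {a: ⊤, b: ⊤, c: ⊤, d: ⊤, e: ⊤, f: ⊤}
Applying B2's transfer function to that IN value gives OUT[B2] (row B2 above).

Answer: {a: ⊤, b: ⊤, c: ⊤, d: -, e: ⊤, f: ⊤}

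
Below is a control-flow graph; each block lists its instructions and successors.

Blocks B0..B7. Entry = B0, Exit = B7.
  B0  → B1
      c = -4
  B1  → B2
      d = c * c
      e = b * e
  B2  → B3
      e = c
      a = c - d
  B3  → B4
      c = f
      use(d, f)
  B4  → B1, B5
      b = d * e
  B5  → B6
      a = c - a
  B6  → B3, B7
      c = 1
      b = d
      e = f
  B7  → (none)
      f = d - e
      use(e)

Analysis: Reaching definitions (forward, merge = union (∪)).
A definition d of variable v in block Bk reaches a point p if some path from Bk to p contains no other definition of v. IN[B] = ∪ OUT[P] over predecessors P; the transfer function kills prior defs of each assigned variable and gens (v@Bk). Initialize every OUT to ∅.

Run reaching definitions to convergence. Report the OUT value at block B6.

Per-block solution:
  B0: | IN={} | OUT={c@B0}
  B1: | IN={a@B2, a@B5, b@B4, c@B0, c@B3, d@B1, e@B2, e@B6} | OUT={a@B2, a@B5, b@B4, c@B0, c@B3, d@B1, e@B1}
  B2: | IN={a@B2, a@B5, b@B4, c@B0, c@B3, d@B1, e@B1} | OUT={a@B2, b@B4, c@B0, c@B3, d@B1, e@B2}
  B3: | IN={a@B2, a@B5, b@B4, b@B6, c@B0, c@B3, c@B6, d@B1, e@B2, e@B6} | OUT={a@B2, a@B5, b@B4, b@B6, c@B3, d@B1, e@B2, e@B6}
  B4: | IN={a@B2, a@B5, b@B4, b@B6, c@B3, d@B1, e@B2, e@B6} | OUT={a@B2, a@B5, b@B4, c@B3, d@B1, e@B2, e@B6}
  B5: | IN={a@B2, a@B5, b@B4, c@B3, d@B1, e@B2, e@B6} | OUT={a@B5, b@B4, c@B3, d@B1, e@B2, e@B6}
  B6: | IN={a@B5, b@B4, c@B3, d@B1, e@B2, e@B6} | OUT={a@B5, b@B6, c@B6, d@B1, e@B6}
  B7: | IN={a@B5, b@B6, c@B6, d@B1, e@B6} | OUT={a@B5, b@B6, c@B6, d@B1, e@B6, f@B7}

Merge at B6: IN[B6] = OUT[B5] = {a@B5, b@B4, c@B3, d@B1, e@B2, e@B6}
Applying B6's transfer function to that IN value gives OUT[B6] (row B6 above).

Answer: {a@B5, b@B6, c@B6, d@B1, e@B6}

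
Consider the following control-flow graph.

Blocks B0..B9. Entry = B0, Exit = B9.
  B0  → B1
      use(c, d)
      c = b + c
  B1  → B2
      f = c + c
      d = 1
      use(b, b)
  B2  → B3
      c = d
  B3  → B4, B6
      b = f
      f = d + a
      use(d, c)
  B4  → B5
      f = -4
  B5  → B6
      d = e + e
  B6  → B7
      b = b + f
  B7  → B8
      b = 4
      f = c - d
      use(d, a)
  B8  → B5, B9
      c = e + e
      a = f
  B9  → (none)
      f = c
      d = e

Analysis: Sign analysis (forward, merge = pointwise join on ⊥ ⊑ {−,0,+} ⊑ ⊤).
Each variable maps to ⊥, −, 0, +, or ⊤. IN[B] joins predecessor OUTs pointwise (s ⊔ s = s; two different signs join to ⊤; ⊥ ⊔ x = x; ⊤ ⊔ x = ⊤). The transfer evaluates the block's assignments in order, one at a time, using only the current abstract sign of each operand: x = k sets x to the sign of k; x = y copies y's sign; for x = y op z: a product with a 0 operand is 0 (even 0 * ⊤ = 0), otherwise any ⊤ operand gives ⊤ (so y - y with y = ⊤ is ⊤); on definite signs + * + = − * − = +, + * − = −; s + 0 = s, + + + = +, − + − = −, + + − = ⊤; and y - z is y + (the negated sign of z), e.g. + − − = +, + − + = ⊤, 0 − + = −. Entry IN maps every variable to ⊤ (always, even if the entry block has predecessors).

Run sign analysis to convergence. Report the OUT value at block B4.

Per-block solution:
  B0:  IN=(all ⊤)  OUT=(all ⊤)
  B1:  IN=(all ⊤)  OUT={d:+; rest ⊤}
  B2:  IN={d:+; rest ⊤}  OUT={c:+, d:+; rest ⊤}
  B3:  IN={c:+, d:+; rest ⊤}  OUT={c:+, d:+; rest ⊤}
  B4:  IN={c:+, d:+; rest ⊤}  OUT={c:+, d:+, f:-; rest ⊤}
  B5:  IN=(all ⊤)  OUT=(all ⊤)
  B6:  IN=(all ⊤)  OUT=(all ⊤)
  B7:  IN=(all ⊤)  OUT={b:+; rest ⊤}
  B8:  IN={b:+; rest ⊤}  OUT={b:+; rest ⊤}
  B9:  IN={b:+; rest ⊤}  OUT={b:+; rest ⊤}

Merge at B4: IN[B4] = OUT[B3] = {a: ⊤, b: ⊤, c: +, d: +, e: ⊤, f: ⊤}
Applying B4's transfer function to that IN value gives OUT[B4] (row B4 above).

Answer: {a: ⊤, b: ⊤, c: +, d: +, e: ⊤, f: -}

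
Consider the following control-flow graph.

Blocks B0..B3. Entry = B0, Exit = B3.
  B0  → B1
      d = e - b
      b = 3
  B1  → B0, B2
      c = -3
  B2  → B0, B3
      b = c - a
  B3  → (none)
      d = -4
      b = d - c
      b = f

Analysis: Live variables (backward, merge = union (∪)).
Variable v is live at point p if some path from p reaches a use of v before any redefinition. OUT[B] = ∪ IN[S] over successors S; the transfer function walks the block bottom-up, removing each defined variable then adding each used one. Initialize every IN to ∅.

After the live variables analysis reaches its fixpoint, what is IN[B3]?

Answer: {c, f}

Derivation:
Per-block solution:
  B0: | IN={a, b, e, f} | OUT={a, b, e, f}
  B1: | IN={a, b, e, f} | OUT={a, b, c, e, f}
  B2: | IN={a, c, e, f} | OUT={a, b, c, e, f}
  B3: | IN={c, f} | OUT={}

B3 is the boundary node: OUT[B3] = {}
Applying B3's transfer function to that OUT value gives IN[B3] (row B3 above).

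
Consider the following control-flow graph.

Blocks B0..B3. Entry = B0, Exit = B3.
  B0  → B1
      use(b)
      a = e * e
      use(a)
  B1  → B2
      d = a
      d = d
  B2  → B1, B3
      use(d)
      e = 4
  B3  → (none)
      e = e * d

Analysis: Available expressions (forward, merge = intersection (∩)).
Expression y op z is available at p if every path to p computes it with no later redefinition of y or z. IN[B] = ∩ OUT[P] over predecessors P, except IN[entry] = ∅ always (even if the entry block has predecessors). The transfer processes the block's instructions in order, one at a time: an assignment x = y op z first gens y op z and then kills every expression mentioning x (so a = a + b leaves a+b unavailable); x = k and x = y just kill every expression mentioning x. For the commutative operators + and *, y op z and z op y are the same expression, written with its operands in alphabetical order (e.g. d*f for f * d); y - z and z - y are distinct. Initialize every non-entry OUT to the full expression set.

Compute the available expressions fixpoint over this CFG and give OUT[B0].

Converged values:
  B0:  IN={}  OUT={e*e}
  B1:  IN={}  OUT={}
  B2:  IN={}  OUT={}
  B3:  IN={}  OUT={}

B0 is the boundary node: IN[B0] = {}
Applying B0's transfer function to that IN value gives OUT[B0] (row B0 above).

Answer: {e*e}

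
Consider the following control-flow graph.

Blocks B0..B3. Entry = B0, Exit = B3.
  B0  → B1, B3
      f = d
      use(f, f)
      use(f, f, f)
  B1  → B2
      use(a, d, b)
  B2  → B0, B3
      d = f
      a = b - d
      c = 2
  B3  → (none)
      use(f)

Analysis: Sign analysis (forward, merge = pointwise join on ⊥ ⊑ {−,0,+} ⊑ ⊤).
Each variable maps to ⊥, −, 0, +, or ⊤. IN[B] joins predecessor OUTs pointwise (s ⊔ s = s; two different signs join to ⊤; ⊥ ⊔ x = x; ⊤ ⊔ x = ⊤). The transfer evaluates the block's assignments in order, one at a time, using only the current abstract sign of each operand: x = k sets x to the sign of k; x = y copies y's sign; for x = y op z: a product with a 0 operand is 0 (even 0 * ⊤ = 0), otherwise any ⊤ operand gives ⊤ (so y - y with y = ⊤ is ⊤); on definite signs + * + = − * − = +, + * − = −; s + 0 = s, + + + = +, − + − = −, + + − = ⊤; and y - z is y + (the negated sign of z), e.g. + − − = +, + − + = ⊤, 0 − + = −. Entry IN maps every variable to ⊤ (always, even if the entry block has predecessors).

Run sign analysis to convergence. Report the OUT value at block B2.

Answer: {a: ⊤, b: ⊤, c: +, d: ⊤, e: ⊤, f: ⊤}

Trace:
Per-block solution:
  B0: | IN=(all ⊤) | OUT=(all ⊤)
  B1: | IN=(all ⊤) | OUT=(all ⊤)
  B2: | IN=(all ⊤) | OUT={c:+; rest ⊤}
  B3: | IN=(all ⊤) | OUT=(all ⊤)

Merge at B2: IN[B2] = OUT[B1] = {a: ⊤, b: ⊤, c: ⊤, d: ⊤, e: ⊤, f: ⊤}
Applying B2's transfer function to that IN value gives OUT[B2] (row B2 above).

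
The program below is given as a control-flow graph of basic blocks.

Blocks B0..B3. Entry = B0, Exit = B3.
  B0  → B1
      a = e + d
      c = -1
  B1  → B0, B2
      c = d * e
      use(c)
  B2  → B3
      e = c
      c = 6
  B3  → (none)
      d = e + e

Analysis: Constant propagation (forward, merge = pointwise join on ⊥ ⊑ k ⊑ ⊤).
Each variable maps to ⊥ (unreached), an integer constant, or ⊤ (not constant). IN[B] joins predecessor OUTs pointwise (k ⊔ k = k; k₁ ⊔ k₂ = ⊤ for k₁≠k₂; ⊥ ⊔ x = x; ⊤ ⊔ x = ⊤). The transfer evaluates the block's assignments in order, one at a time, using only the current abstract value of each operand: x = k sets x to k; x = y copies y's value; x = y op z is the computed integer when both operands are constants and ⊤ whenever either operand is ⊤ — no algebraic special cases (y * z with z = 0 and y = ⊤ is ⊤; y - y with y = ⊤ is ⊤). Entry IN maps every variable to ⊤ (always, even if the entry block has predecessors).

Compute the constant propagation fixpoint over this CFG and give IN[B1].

Answer: {a: ⊤, b: ⊤, c: -1, d: ⊤, e: ⊤, f: ⊤}

Trace:
Fixpoint table:
  B0:   IN=(all ⊤)   OUT={c:-1; rest ⊤}
  B1:   IN={c:-1; rest ⊤}   OUT=(all ⊤)
  B2:   IN=(all ⊤)   OUT={c:6; rest ⊤}
  B3:   IN={c:6; rest ⊤}   OUT={c:6; rest ⊤}

Merge at B1: IN[B1] = OUT[B0] = {a: ⊤, b: ⊤, c: -1, d: ⊤, e: ⊤, f: ⊤}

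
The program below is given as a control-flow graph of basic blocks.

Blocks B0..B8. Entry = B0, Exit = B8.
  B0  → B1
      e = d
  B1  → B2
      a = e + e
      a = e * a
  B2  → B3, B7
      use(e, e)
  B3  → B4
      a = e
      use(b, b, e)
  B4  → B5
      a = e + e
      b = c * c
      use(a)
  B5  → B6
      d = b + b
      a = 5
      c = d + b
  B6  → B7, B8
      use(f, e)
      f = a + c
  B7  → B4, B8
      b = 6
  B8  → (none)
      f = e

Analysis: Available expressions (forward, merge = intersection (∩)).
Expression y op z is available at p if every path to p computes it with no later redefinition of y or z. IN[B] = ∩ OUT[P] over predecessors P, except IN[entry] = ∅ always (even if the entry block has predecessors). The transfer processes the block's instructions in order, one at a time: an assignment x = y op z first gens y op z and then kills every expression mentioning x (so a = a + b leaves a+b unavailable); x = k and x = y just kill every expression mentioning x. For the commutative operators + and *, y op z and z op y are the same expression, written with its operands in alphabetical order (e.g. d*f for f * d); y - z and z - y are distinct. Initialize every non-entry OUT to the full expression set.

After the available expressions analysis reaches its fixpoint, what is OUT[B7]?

Converged values:
  B0:   IN={}   OUT={}
  B1:   IN={}   OUT={e+e}
  B2:   IN={e+e}   OUT={e+e}
  B3:   IN={e+e}   OUT={e+e}
  B4:   IN={e+e}   OUT={c*c, e+e}
  B5:   IN={c*c, e+e}   OUT={b+b, b+d, e+e}
  B6:   IN={b+b, b+d, e+e}   OUT={a+c, b+b, b+d, e+e}
  B7:   IN={e+e}   OUT={e+e}
  B8:   IN={e+e}   OUT={e+e}

Merge at B7: IN[B7] = OUT[B2] ∩ OUT[B6] = {e+e}
Applying B7's transfer function to that IN value gives OUT[B7] (row B7 above).

Answer: {e+e}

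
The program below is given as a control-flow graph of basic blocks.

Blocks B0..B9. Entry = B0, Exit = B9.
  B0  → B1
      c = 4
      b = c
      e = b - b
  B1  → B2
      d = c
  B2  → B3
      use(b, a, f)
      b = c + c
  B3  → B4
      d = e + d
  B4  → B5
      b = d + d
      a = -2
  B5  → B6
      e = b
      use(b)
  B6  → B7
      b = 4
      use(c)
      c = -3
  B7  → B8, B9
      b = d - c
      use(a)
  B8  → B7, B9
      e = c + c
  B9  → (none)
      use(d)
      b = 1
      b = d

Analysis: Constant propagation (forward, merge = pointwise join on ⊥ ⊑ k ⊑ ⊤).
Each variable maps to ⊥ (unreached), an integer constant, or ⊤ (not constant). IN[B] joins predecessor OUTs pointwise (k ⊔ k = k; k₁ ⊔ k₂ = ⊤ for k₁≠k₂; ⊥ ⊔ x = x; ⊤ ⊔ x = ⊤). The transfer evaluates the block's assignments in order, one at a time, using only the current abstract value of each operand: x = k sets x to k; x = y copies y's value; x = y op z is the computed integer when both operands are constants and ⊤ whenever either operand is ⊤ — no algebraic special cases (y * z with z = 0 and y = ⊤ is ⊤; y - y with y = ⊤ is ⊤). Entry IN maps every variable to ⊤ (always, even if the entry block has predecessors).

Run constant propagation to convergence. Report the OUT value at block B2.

Answer: {a: ⊤, b: 8, c: 4, d: 4, e: 0, f: ⊤}

Derivation:
Per-block solution:
  B0:   IN=(all ⊤)   OUT={b:4, c:4, e:0; rest ⊤}
  B1:   IN={b:4, c:4, e:0; rest ⊤}   OUT={b:4, c:4, d:4, e:0; rest ⊤}
  B2:   IN={b:4, c:4, d:4, e:0; rest ⊤}   OUT={b:8, c:4, d:4, e:0; rest ⊤}
  B3:   IN={b:8, c:4, d:4, e:0; rest ⊤}   OUT={b:8, c:4, d:4, e:0; rest ⊤}
  B4:   IN={b:8, c:4, d:4, e:0; rest ⊤}   OUT={a:-2, b:8, c:4, d:4, e:0; rest ⊤}
  B5:   IN={a:-2, b:8, c:4, d:4, e:0; rest ⊤}   OUT={a:-2, b:8, c:4, d:4, e:8; rest ⊤}
  B6:   IN={a:-2, b:8, c:4, d:4, e:8; rest ⊤}   OUT={a:-2, b:4, c:-3, d:4, e:8; rest ⊤}
  B7:   IN={a:-2, c:-3, d:4; rest ⊤}   OUT={a:-2, b:7, c:-3, d:4; rest ⊤}
  B8:   IN={a:-2, b:7, c:-3, d:4; rest ⊤}   OUT={a:-2, b:7, c:-3, d:4, e:-6; rest ⊤}
  B9:   IN={a:-2, b:7, c:-3, d:4; rest ⊤}   OUT={a:-2, b:4, c:-3, d:4; rest ⊤}

Merge at B2: IN[B2] = OUT[B1] = {a: ⊤, b: 4, c: 4, d: 4, e: 0, f: ⊤}
Applying B2's transfer function to that IN value gives OUT[B2] (row B2 above).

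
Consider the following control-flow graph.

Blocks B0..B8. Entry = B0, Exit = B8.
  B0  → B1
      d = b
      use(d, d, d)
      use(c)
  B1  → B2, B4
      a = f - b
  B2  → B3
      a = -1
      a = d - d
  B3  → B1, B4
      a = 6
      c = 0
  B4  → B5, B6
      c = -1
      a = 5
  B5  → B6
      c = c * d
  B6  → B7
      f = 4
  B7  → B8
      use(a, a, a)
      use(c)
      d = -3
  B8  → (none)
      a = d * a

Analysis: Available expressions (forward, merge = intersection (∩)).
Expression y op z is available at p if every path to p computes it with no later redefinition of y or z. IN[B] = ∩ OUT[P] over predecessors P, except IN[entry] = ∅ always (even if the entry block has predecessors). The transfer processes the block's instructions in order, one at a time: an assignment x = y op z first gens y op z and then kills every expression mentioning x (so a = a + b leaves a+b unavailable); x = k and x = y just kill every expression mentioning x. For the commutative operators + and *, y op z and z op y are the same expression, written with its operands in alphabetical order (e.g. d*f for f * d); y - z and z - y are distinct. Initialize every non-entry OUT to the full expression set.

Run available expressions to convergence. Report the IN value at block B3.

Answer: {d-d, f-b}

Derivation:
Fixpoint table:
  B0:  IN={}  OUT={}
  B1:  IN={}  OUT={f-b}
  B2:  IN={f-b}  OUT={d-d, f-b}
  B3:  IN={d-d, f-b}  OUT={d-d, f-b}
  B4:  IN={f-b}  OUT={f-b}
  B5:  IN={f-b}  OUT={f-b}
  B6:  IN={f-b}  OUT={}
  B7:  IN={}  OUT={}
  B8:  IN={}  OUT={}

Merge at B3: IN[B3] = OUT[B2] = {d-d, f-b}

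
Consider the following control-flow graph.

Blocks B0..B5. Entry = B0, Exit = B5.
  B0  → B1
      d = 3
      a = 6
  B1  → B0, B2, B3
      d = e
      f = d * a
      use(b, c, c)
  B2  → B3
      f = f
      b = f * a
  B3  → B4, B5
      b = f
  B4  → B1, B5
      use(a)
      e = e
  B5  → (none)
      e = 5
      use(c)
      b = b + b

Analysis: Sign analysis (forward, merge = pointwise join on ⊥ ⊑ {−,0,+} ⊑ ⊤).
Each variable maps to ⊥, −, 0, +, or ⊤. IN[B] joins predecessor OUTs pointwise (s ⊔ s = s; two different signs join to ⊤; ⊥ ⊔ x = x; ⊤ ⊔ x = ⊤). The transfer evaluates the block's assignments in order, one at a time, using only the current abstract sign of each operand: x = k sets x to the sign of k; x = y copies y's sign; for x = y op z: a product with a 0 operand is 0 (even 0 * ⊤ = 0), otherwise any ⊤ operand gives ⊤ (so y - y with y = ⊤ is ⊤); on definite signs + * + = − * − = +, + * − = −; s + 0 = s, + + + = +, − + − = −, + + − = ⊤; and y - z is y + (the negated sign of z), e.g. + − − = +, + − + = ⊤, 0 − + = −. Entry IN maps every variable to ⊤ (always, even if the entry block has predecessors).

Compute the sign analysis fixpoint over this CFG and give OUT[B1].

Converged values:
  B0:   IN=(all ⊤)   OUT={a:+, d:+; rest ⊤}
  B1:   IN={a:+; rest ⊤}   OUT={a:+; rest ⊤}
  B2:   IN={a:+; rest ⊤}   OUT={a:+; rest ⊤}
  B3:   IN={a:+; rest ⊤}   OUT={a:+; rest ⊤}
  B4:   IN={a:+; rest ⊤}   OUT={a:+; rest ⊤}
  B5:   IN={a:+; rest ⊤}   OUT={a:+, e:+; rest ⊤}

Merge at B1: IN[B1] = OUT[B0] ⊔ OUT[B4] = {a: +, b: ⊤, c: ⊤, d: ⊤, e: ⊤, f: ⊤}
Applying B1's transfer function to that IN value gives OUT[B1] (row B1 above).

Answer: {a: +, b: ⊤, c: ⊤, d: ⊤, e: ⊤, f: ⊤}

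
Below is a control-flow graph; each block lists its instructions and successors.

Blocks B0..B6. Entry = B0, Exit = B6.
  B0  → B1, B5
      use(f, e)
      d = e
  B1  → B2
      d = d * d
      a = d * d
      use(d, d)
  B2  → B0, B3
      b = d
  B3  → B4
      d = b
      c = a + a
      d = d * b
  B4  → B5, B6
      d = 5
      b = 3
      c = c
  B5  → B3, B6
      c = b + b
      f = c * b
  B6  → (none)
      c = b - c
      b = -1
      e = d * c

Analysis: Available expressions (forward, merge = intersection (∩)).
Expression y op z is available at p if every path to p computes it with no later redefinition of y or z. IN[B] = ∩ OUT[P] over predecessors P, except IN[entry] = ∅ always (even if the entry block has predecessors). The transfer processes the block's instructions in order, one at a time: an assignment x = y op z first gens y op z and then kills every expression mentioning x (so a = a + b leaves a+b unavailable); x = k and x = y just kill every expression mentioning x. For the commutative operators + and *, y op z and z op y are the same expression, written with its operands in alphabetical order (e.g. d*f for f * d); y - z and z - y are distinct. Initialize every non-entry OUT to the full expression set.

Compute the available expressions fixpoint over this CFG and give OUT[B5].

Answer: {b*c, b+b}

Working:
Per-block solution:
  B0: | IN={} | OUT={}
  B1: | IN={} | OUT={d*d}
  B2: | IN={d*d} | OUT={d*d}
  B3: | IN={} | OUT={a+a}
  B4: | IN={a+a} | OUT={a+a}
  B5: | IN={} | OUT={b*c, b+b}
  B6: | IN={} | OUT={c*d}

Merge at B5: IN[B5] = OUT[B0] ∩ OUT[B4] = {}
Applying B5's transfer function to that IN value gives OUT[B5] (row B5 above).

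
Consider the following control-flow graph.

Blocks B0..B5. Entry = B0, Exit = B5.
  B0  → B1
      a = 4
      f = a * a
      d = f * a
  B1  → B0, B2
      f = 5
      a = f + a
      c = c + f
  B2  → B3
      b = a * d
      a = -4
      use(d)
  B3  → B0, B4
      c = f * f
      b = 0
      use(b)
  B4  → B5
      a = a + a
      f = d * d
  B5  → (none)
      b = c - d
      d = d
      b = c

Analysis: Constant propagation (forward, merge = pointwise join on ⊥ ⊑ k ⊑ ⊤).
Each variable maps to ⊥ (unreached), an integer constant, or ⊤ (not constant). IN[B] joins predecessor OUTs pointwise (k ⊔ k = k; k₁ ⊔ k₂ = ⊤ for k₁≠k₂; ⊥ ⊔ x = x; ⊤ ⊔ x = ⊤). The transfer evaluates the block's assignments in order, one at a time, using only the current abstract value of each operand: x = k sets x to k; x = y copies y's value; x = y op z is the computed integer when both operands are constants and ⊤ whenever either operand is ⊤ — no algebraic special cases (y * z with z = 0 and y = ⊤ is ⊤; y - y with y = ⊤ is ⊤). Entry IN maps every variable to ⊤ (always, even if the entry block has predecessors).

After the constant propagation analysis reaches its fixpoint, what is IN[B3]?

Answer: {a: -4, b: 576, c: ⊤, d: 64, e: ⊤, f: 5}

Working:
Fixpoint table:
  B0:   IN=(all ⊤)   OUT={a:4, d:64, f:16; rest ⊤}
  B1:   IN={a:4, d:64, f:16; rest ⊤}   OUT={a:9, d:64, f:5; rest ⊤}
  B2:   IN={a:9, d:64, f:5; rest ⊤}   OUT={a:-4, b:576, d:64, f:5; rest ⊤}
  B3:   IN={a:-4, b:576, d:64, f:5; rest ⊤}   OUT={a:-4, b:0, c:25, d:64, f:5; rest ⊤}
  B4:   IN={a:-4, b:0, c:25, d:64, f:5; rest ⊤}   OUT={a:-8, b:0, c:25, d:64, f:4096; rest ⊤}
  B5:   IN={a:-8, b:0, c:25, d:64, f:4096; rest ⊤}   OUT={a:-8, b:25, c:25, d:64, f:4096; rest ⊤}

Merge at B3: IN[B3] = OUT[B2] = {a: -4, b: 576, c: ⊤, d: 64, e: ⊤, f: 5}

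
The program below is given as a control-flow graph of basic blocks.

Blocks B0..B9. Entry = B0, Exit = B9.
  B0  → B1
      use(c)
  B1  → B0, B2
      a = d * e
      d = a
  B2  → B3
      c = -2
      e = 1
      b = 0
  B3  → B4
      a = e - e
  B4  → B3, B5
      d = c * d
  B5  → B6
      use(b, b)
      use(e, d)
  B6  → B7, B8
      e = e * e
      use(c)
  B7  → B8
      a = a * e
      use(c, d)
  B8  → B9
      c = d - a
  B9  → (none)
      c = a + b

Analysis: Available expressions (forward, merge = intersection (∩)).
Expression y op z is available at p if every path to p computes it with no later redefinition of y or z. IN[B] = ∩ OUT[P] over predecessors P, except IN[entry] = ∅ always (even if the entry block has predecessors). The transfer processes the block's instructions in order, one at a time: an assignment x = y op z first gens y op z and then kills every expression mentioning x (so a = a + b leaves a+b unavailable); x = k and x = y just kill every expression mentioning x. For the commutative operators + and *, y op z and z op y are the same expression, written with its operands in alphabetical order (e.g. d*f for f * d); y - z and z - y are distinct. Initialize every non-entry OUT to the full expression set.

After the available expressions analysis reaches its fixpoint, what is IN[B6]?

Answer: {e-e}

Working:
Fixpoint table:
  B0: | IN={} | OUT={}
  B1: | IN={} | OUT={}
  B2: | IN={} | OUT={}
  B3: | IN={} | OUT={e-e}
  B4: | IN={e-e} | OUT={e-e}
  B5: | IN={e-e} | OUT={e-e}
  B6: | IN={e-e} | OUT={}
  B7: | IN={} | OUT={}
  B8: | IN={} | OUT={d-a}
  B9: | IN={d-a} | OUT={a+b, d-a}

Merge at B6: IN[B6] = OUT[B5] = {e-e}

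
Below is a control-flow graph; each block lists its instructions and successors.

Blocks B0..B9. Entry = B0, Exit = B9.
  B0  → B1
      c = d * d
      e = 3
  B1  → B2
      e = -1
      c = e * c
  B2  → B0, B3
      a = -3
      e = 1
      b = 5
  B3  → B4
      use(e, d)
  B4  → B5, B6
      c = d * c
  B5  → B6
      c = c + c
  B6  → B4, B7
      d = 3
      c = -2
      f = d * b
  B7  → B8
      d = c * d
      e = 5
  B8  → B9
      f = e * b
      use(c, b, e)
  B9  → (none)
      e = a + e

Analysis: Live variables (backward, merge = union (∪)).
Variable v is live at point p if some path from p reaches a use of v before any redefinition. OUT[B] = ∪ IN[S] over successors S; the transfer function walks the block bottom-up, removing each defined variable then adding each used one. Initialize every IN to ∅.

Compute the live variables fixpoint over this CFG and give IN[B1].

Converged values:
  B0:   IN={d}   OUT={c, d}
  B1:   IN={c, d}   OUT={c, d}
  B2:   IN={c, d}   OUT={a, b, c, d, e}
  B3:   IN={a, b, c, d, e}   OUT={a, b, c, d}
  B4:   IN={a, b, c, d}   OUT={a, b, c}
  B5:   IN={a, b, c}   OUT={a, b}
  B6:   IN={a, b}   OUT={a, b, c, d}
  B7:   IN={a, b, c, d}   OUT={a, b, c, e}
  B8:   IN={a, b, c, e}   OUT={a, e}
  B9:   IN={a, e}   OUT={}

Merge at B1: OUT[B1] = IN[B2] = {c, d}
Applying B1's transfer function to that OUT value gives IN[B1] (row B1 above).

Answer: {c, d}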